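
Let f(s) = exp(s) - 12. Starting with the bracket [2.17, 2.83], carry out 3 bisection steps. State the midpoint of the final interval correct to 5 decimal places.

f(2.170000) = -3.241716, f(2.830000) = 4.945461 (opposite signs)
step 1: m = 2.500000, f(m) = 0.182494 > 0 → root in [2.170000, 2.500000]
step 2: m = 2.335000, f(m) = -1.670540 < 0 → root in [2.335000, 2.500000]
step 3: m = 2.417500, f(m) = -0.782220 < 0 → root in [2.417500, 2.500000]
Midpoint of [2.417500, 2.500000] = 2.458750

2.45875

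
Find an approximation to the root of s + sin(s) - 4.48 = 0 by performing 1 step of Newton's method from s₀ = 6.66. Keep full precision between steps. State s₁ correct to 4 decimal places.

5.3397

Newton update: s ← s − f(s)/f'(s).
f'(s) = 1 + cos(s)
s_0 = 6.660000: f = 2.547961, f' = 1.929841 → s_1 = 6.660000 - (2.547961)/(1.929841) = 5.339705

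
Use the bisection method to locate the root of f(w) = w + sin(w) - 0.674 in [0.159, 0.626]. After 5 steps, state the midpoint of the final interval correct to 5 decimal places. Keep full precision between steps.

0.34142

f(0.159000) = -0.356669, f(0.626000) = 0.537908 (opposite signs)
step 1: m = 0.392500, f(m) = 0.100999 > 0 → root in [0.159000, 0.392500]
step 2: m = 0.275750, f(m) = -0.125981 < 0 → root in [0.275750, 0.392500]
step 3: m = 0.334125, f(m) = -0.011932 < 0 → root in [0.334125, 0.392500]
step 4: m = 0.363313, f(m) = 0.044685 > 0 → root in [0.334125, 0.363313]
step 5: m = 0.348719, f(m) = 0.016413 > 0 → root in [0.334125, 0.348719]
Midpoint of [0.334125, 0.348719] = 0.341422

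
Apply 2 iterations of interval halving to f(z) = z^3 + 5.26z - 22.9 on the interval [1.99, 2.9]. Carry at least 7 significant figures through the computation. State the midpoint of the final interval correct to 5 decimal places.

2.33125

f(1.990000) = -4.552001, f(2.900000) = 16.743000 (opposite signs)
step 1: m = 2.445000, f(m) = 4.576971 > 0 → root in [1.990000, 2.445000]
step 2: m = 2.217500, f(m) = -0.331823 < 0 → root in [2.217500, 2.445000]
Midpoint of [2.217500, 2.445000] = 2.331250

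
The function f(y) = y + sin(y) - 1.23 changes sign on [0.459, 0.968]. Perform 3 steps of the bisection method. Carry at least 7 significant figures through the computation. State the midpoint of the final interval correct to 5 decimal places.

f(0.459000) = -0.327948, f(0.968000) = 0.561753 (opposite signs)
step 1: m = 0.713500, f(m) = 0.137984 > 0 → root in [0.459000, 0.713500]
step 2: m = 0.586250, f(m) = -0.090509 < 0 → root in [0.586250, 0.713500]
step 3: m = 0.649875, f(m) = 0.024962 > 0 → root in [0.586250, 0.649875]
Midpoint of [0.586250, 0.649875] = 0.618062

0.61806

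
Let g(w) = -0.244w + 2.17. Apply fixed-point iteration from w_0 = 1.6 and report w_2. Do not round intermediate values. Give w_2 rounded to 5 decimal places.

1.73578

w_1 = g(1.600000) = 1.779600
w_2 = g(1.779600) = 1.735778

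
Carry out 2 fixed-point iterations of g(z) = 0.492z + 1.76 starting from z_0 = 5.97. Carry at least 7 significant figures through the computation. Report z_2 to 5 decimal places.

z_1 = g(5.970000) = 4.697240
z_2 = g(4.697240) = 4.071042

4.07104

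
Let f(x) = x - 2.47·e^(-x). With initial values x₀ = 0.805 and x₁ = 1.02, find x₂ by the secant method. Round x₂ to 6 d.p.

0.955129

Secant update: x_(k+1) = x_k − f(x_k)·(x_k − x_(k-1))/(f(x_k) − f(x_(k-1))).
f(x_0) = -0.299307, f(x_1) = 0.129330
x_2 = 1.020000 - (0.129330)·(1.020000 - 0.805000)/(0.129330 - (-0.299307)) = 0.955129; f(x_2) = 0.004766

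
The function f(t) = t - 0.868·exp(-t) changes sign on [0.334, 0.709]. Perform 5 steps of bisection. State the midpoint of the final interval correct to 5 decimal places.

f(0.334000) = -0.287535, f(0.709000) = 0.281826 (opposite signs)
step 1: m = 0.521500, f(m) = 0.006230 > 0 → root in [0.334000, 0.521500]
step 2: m = 0.427750, f(m) = -0.138164 < 0 → root in [0.427750, 0.521500]
step 3: m = 0.474625, f(m) = -0.065374 < 0 → root in [0.474625, 0.521500]
step 4: m = 0.498062, f(m) = -0.029427 < 0 → root in [0.498062, 0.521500]
step 5: m = 0.509781, f(m) = -0.011563 < 0 → root in [0.509781, 0.521500]
Midpoint of [0.509781, 0.521500] = 0.515641

0.51564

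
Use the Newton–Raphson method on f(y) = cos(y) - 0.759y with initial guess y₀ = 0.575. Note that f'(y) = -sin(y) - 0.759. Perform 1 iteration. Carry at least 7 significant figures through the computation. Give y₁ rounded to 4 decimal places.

Newton update: y ← y − f(y)/f'(y).
y_0 = 0.575000: f = 0.402767, f' = -1.302835 → y_1 = 0.575000 - (0.402767)/(-1.302835) = 0.884147

0.8841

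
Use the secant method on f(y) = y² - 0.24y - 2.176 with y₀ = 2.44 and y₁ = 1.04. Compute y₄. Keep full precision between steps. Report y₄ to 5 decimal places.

1.59816

f(y_0) = 3.192000, f(y_1) = -1.344000
y_2 = 1.040000 - (-1.344000)·(1.040000 - 2.440000)/(-1.344000 - (3.192000)) = 1.454815; f(y_2) = -0.408669
y_3 = 1.454815 - (-0.408669)·(1.454815 - 1.040000)/(-0.408669 - (-1.344000)) = 1.636058; f(y_3) = 0.108031
y_4 = 1.636058 - (0.108031)·(1.636058 - 1.454815)/(0.108031 - (-0.408669)) = 1.598164; f(y_4) = -0.005432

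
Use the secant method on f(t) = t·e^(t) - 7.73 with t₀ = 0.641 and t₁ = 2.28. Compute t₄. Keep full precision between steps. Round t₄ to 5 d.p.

f(t_0) = -6.513140, f(t_1) = 14.560831
t_2 = 2.280000 - (14.560831)·(2.280000 - 0.641000)/(14.560831 - (-6.513140)) = 1.147551; f(t_2) = -4.114679
t_3 = 1.147551 - (-4.114679)·(1.147551 - 2.280000)/(-4.114679 - (14.560831)) = 1.397057; f(t_3) = -2.081299
t_4 = 1.397057 - (-2.081299)·(1.397057 - 1.147551)/(-2.081299 - (-4.114679)) = 1.652444; f(t_4) = 0.895297

1.65244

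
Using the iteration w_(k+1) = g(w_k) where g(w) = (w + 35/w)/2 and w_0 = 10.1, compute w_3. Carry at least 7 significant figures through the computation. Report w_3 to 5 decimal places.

5.91634

w_1 = g(10.100000) = 6.782673
w_2 = g(6.782673) = 5.971440
w_3 = g(5.971440) = 5.916336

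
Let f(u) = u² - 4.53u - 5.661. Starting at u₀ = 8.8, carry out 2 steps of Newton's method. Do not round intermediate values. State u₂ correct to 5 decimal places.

5.62978

Newton update: u ← u − f(u)/f'(u).
f'(u) = 2u - 4.53
u_0 = 8.800000: f = 31.915000, f' = 13.070000 → u_1 = 8.800000 - (31.915000)/(13.070000) = 6.358148
u_1 = 6.358148: f = 5.962639, f' = 8.186297 → u_2 = 6.358148 - (5.962639)/(8.186297) = 5.629780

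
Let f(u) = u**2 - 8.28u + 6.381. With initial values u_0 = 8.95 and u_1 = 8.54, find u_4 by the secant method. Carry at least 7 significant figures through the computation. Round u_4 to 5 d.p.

Secant update: u_(k+1) = u_k − f(u_k)·(u_k − u_(k-1))/(f(u_k) − f(u_(k-1))).
f(u_0) = 12.377500, f(u_1) = 8.601400
u_2 = 8.540000 - (8.601400)·(8.540000 - 8.950000)/(8.601400 - (12.377500)) = 7.606080; f(u_2) = 1.255113
u_3 = 7.606080 - (1.255113)·(7.606080 - 8.540000)/(1.255113 - (8.601400)) = 7.446520; f(u_3) = 0.174476
u_4 = 7.446520 - (0.174476)·(7.446520 - 7.606080)/(0.174476 - (1.255113)) = 7.420758; f(u_4) = 0.004774

7.42076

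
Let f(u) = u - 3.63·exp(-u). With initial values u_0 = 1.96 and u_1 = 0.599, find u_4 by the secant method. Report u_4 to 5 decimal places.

1.14917

Secant update: u_(k+1) = u_k − f(u_k)·(u_k − u_(k-1))/(f(u_k) − f(u_(k-1))).
f(u_0) = 1.448684, f(u_1) = -1.395179
u_2 = 0.599000 - (-1.395179)·(0.599000 - 1.960000)/(-1.395179 - (1.448684)) = 1.266697; f(u_2) = 0.243906
u_3 = 1.266697 - (0.243906)·(1.266697 - 0.599000)/(0.243906 - (-1.395179)) = 1.167340; f(u_3) = 0.037707
u_4 = 1.167340 - (0.037707)·(1.167340 - 1.266697)/(0.037707 - (0.243906)) = 1.149171; f(u_4) = -0.001174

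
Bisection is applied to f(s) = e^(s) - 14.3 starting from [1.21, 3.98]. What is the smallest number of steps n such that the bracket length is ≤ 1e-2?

Initial width b − a = 3.98 − 1.21 = 2.770000.
After n steps the width is (b−a)/2^n; need (b−a)/2^n ≤ 1e-2.
So n ≥ log₂(2.770000/1e-2) = log₂(277.0000) ≈ 8.1137.
Hence n = 9.

9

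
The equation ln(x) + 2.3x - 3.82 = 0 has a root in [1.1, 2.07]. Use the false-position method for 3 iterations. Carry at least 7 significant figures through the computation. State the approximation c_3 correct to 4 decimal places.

1.4881

f(1.100000) = -1.194690, f(2.070000) = 1.668549
step 1: c = 1.504734, f(c) = 0.049503 > 0 → new bracket [1.100000, 1.504734]
step 2: c = 1.488630, f(c) = 0.001706 > 0 → new bracket [1.100000, 1.488630]
step 3: c = 1.488076, f(c) = 0.000059 > 0 → new bracket [1.100000, 1.488076]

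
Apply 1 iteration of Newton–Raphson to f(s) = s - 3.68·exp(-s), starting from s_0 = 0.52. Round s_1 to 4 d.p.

f'(s) = 1 + 3.68·exp(-s)
s_0 = 0.520000: f = -1.667836, f' = 3.187836 → s_1 = 0.520000 - (-1.667836)/(3.187836) = 1.043187

1.0432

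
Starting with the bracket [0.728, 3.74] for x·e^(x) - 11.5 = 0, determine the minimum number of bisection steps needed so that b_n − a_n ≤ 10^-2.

9

Initial width b − a = 3.74 − 0.728 = 3.012000.
After n steps the width is (b−a)/2^n; need (b−a)/2^n ≤ 10^-2.
So n ≥ log₂(3.012000/10^-2) = log₂(301.2000) ≈ 8.2346.
Hence n = 9.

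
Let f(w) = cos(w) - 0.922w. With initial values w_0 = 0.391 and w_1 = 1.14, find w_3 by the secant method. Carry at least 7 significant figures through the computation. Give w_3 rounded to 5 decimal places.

0.77285

f(w_0) = 0.564026, f(w_1) = -0.633485
w_2 = 1.140000 - (-0.633485)·(1.140000 - 0.391000)/(-0.633485 - (0.564026)) = 0.743778; f(w_2) = 0.050153
w_3 = 0.743778 - (0.050153)·(0.743778 - 1.140000)/(0.050153 - (-0.633485)) = 0.772845; f(w_3) = 0.003364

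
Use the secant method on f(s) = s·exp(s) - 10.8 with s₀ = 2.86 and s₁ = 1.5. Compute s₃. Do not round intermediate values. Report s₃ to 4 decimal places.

1.8324

f(s_0) = 39.139967, f(s_1) = -4.077466
s_2 = 1.500000 - (-4.077466)·(1.500000 - 2.860000)/(-4.077466 - (39.139967)) = 1.628313; f(s_2) = -2.503304
s_3 = 1.628313 - (-2.503304)·(1.628313 - 1.500000)/(-2.503304 - (-4.077466)) = 1.832362; f(s_3) = 0.649747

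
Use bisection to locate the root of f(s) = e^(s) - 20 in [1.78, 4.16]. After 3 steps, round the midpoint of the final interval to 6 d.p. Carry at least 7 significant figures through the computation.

f(1.780000) = -14.070144, f(4.160000) = 44.071523 (opposite signs)
step 1: m = 2.970000, f(m) = -0.508080 < 0 → root in [2.970000, 4.160000]
step 2: m = 3.565000, f(m) = 15.339453 > 0 → root in [2.970000, 3.565000]
step 3: m = 3.267500, f(m) = 6.245643 > 0 → root in [2.970000, 3.267500]
Midpoint of [2.970000, 3.267500] = 3.118750

3.118750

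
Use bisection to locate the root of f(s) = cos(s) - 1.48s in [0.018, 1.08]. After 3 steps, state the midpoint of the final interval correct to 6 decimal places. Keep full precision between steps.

0.615375

f(0.018000) = 0.973198, f(1.080000) = -1.127072 (opposite signs)
step 1: m = 0.549000, f(m) = 0.040527 > 0 → root in [0.549000, 1.080000]
step 2: m = 0.814500, f(m) = -0.519228 < 0 → root in [0.549000, 0.814500]
step 3: m = 0.681750, f(m) = -0.232519 < 0 → root in [0.549000, 0.681750]
Midpoint of [0.549000, 0.681750] = 0.615375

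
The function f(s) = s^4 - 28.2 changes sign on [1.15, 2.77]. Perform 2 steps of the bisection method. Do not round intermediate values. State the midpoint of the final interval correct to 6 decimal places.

f(1.150000) = -26.450994, f(2.770000) = 30.673394 (opposite signs)
step 1: m = 1.960000, f(m) = -13.442109 < 0 → root in [1.960000, 2.770000]
step 2: m = 2.365000, f(m) = 3.084166 > 0 → root in [1.960000, 2.365000]
Midpoint of [1.960000, 2.365000] = 2.162500

2.162500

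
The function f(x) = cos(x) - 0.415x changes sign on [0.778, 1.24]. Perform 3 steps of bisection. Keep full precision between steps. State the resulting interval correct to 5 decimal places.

f(0.778000) = 0.389449, f(1.240000) = -0.189804 (opposite signs)
step 1: m = 1.009000, f(m) = 0.113972 > 0 → root in [1.009000, 1.240000]
step 2: m = 1.124500, f(m) = -0.035040 < 0 → root in [1.009000, 1.124500]
step 3: m = 1.066750, f(m) = 0.040271 > 0 → root in [1.066750, 1.124500]

[1.06675, 1.12450]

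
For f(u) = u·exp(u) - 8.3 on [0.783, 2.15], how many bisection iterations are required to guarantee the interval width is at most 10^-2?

Initial width b − a = 2.15 − 0.783 = 1.367000.
After n steps the width is (b−a)/2^n; need (b−a)/2^n ≤ 10^-2.
So n ≥ log₂(1.367000/10^-2) = log₂(136.7000) ≈ 7.0949.
Hence n = 8.

8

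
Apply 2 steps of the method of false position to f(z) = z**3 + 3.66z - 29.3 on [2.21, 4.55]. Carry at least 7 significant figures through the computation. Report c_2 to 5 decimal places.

f(2.210000) = -10.417539, f(4.550000) = 81.549375
step 1: c = 2.475063, f(c) = -5.079186 < 0 → new bracket [2.475063, 4.550000]
step 2: c = 2.596720, f(c) = -2.286430 < 0 → new bracket [2.596720, 4.550000]

2.59672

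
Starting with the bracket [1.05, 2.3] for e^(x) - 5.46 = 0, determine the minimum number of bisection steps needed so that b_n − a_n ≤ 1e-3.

11

Initial width b − a = 2.3 − 1.05 = 1.250000.
After n steps the width is (b−a)/2^n; need (b−a)/2^n ≤ 1e-3.
So n ≥ log₂(1.250000/1e-3) = log₂(1250.0000) ≈ 10.2877.
Hence n = 11.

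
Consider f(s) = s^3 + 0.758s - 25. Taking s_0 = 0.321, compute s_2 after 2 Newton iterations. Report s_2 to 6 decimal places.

15.667574

f'(s) = 3s^2 + 0.758
s_0 = 0.321000: f = -24.723606, f' = 1.067123 → s_1 = 0.321000 - (-24.723606)/(1.067123) = 23.489469
s_1 = 23.489469: f = 12953.240126, f' = 1656.023421 → s_2 = 23.489469 - (12953.240126)/(1656.023421) = 15.667574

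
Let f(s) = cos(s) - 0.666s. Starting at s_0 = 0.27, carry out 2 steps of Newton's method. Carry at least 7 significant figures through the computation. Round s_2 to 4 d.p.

f'(s) = -sin(s) - 0.666
s_0 = 0.270000: f = 0.783951, f' = -0.932731 → s_1 = 0.270000 - (0.783951)/(-0.932731) = 1.110489
s_1 = 1.110489: f = -0.295363, f' = -1.561916 → s_2 = 1.110489 - (-0.295363)/(-1.561916) = 0.921387

0.9214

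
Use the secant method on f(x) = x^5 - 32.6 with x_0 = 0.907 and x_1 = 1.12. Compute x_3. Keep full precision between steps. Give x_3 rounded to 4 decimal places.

1.1318

f(x_0) = -31.986187, f(x_1) = -30.837658
x_2 = 1.120000 - (-30.837658)·(1.120000 - 0.907000)/(-30.837658 - (-31.986187)) = 6.838990; f(x_2) = 14928.373360
x_3 = 6.838990 - (14928.373360)·(6.838990 - 1.120000)/(14928.373360 - (-30.837658)) = 1.131789; f(x_3) = -30.742931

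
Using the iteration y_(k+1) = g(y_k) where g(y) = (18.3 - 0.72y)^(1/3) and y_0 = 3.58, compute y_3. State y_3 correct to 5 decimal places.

y_1 = g(3.580000) = 2.505184
y_2 = g(2.505184) = 2.545630
y_3 = g(2.545630) = 2.544131

2.54413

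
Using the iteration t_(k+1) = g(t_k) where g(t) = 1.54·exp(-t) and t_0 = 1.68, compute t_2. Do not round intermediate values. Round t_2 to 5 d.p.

1.15577

t_1 = g(1.680000) = 0.287016
t_2 = g(0.287016) = 1.155770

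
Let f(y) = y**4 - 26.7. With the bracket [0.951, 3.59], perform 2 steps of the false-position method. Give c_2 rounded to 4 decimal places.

1.6822

f(0.951000) = -25.882059, f(3.590000) = 139.403122
step 1: c = 1.364242, f(c) = -23.236099 < 0 → new bracket [1.364242, 3.590000]
step 2: c = 1.682234, f(c) = -18.691609 < 0 → new bracket [1.682234, 3.590000]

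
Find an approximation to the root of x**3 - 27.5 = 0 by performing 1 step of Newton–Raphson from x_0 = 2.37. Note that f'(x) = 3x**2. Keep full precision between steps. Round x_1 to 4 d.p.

x_0 = 2.370000: f = -14.187947, f' = 16.850700 → x_1 = 2.370000 - (-14.187947)/(16.850700) = 3.211980

3.2120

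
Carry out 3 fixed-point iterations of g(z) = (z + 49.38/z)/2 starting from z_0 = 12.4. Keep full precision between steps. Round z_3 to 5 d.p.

z_1 = g(12.400000) = 8.191129
z_2 = g(8.191129) = 7.109801
z_3 = g(7.109801) = 7.027572

7.02757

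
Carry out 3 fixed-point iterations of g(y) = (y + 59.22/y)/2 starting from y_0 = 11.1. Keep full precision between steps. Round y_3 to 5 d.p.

y_1 = g(11.100000) = 8.217568
y_2 = g(8.217568) = 7.712040
y_3 = g(7.712040) = 7.695471

7.69547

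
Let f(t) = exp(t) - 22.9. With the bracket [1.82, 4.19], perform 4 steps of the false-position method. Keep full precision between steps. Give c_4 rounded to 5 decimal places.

3.07018

f(1.820000) = -16.728142, f(4.190000) = 43.122791
step 1: c = 2.482407, f(c) = -10.929955 < 0 → new bracket [2.482407, 4.190000]
step 2: c = 2.827698, f(c) = -5.993502 < 0 → new bracket [2.827698, 4.190000]
step 3: c = 2.993935, f(c) = -2.935907 < 0 → new bracket [2.993935, 4.190000]
step 4: c = 3.070176, f(c) = -1.354311 < 0 → new bracket [3.070176, 4.190000]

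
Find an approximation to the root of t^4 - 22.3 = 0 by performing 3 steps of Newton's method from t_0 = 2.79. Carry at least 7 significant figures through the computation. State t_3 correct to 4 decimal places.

Newton update: t ← t − f(t)/f'(t).
f'(t) = 4t^3
t_0 = 2.790000: f = 38.292213, f' = 86.870556 → t_1 = 2.790000 - (38.292213)/(86.870556) = 2.349204
t_1 = 2.349204: f = 8.156694, f' = 51.858752 → t_2 = 2.349204 - (8.156694)/(51.858752) = 2.191917
t_2 = 2.191917: f = 0.783223, f' = 42.124264 → t_3 = 2.191917 - (0.783223)/(42.124264) = 2.173324

2.1733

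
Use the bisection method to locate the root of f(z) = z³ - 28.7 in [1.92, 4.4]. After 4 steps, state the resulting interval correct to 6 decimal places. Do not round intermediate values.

f(1.920000) = -21.622112, f(4.400000) = 56.484000 (opposite signs)
step 1: m = 3.160000, f(m) = 2.854496 > 0 → root in [1.920000, 3.160000]
step 2: m = 2.540000, f(m) = -12.312936 < 0 → root in [2.540000, 3.160000]
step 3: m = 2.850000, f(m) = -5.550875 < 0 → root in [2.850000, 3.160000]
step 4: m = 3.005000, f(m) = -1.564775 < 0 → root in [3.005000, 3.160000]

[3.005000, 3.160000]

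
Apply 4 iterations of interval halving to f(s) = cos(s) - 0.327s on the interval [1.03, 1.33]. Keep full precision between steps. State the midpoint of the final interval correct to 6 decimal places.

1.170625

f(1.030000) = 0.178009, f(1.330000) = -0.196434 (opposite signs)
step 1: m = 1.180000, f(m) = -0.004935 < 0 → root in [1.030000, 1.180000]
step 2: m = 1.105000, f(m) = 0.087799 > 0 → root in [1.105000, 1.180000]
step 3: m = 1.142500, f(m) = 0.041724 > 0 → root in [1.142500, 1.180000]
step 4: m = 1.161250, f(m) = 0.018464 > 0 → root in [1.161250, 1.180000]
Midpoint of [1.161250, 1.180000] = 1.170625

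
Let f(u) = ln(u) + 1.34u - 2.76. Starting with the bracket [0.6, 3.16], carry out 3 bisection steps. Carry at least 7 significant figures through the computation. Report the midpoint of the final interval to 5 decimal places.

f(0.600000) = -2.466826, f(3.160000) = 2.624972 (opposite signs)
step 1: m = 1.880000, f(m) = 0.390472 > 0 → root in [0.600000, 1.880000]
step 2: m = 1.240000, f(m) = -0.883289 < 0 → root in [1.240000, 1.880000]
step 3: m = 1.560000, f(m) = -0.224914 < 0 → root in [1.560000, 1.880000]
Midpoint of [1.560000, 1.880000] = 1.720000

1.72000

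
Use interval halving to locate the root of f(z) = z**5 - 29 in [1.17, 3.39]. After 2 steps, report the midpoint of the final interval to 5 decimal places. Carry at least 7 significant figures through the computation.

2.00250

f(1.170000) = -26.807552, f(3.390000) = 418.711749 (opposite signs)
step 1: m = 2.280000, f(m) = 32.613267 > 0 → root in [1.170000, 2.280000]
step 2: m = 1.725000, f(m) = -13.726256 < 0 → root in [1.725000, 2.280000]
Midpoint of [1.725000, 2.280000] = 2.002500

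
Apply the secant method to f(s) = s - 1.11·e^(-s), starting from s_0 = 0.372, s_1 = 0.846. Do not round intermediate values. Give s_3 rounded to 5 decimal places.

0.60525

Secant update: s_(k+1) = s_k − f(s_k)·(s_k − s_(k-1))/(f(s_k) − f(s_(k-1))).
f(s_0) = -0.393183, f(s_1) = 0.369668
s_2 = 0.846000 - (0.369668)·(0.846000 - 0.372000)/(0.369668 - (-0.393183)) = 0.616306; f(s_2) = 0.016977
s_3 = 0.616306 - (0.016977)·(0.616306 - 0.846000)/(0.016977 - (0.369668)) = 0.605249; f(s_3) = -0.000743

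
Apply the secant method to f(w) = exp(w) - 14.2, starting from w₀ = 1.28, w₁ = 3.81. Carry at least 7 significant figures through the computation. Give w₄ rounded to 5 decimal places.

2.81411

Secant update: w_(k+1) = w_k − f(w_k)·(w_k − w_(k-1))/(f(w_k) − f(w_(k-1))).
f(w_0) = -10.603360, f(w_1) = 30.950439
w_2 = 3.810000 - (30.950439)·(3.810000 - 1.280000)/(30.950439 - (-10.603360)) = 1.925585; f(w_2) = -7.340841
w_3 = 1.925585 - (-7.340841)·(1.925585 - 3.810000)/(-7.340841 - (30.950439)) = 2.286847; f(w_3) = -4.356149
w_4 = 2.286847 - (-4.356149)·(2.286847 - 1.925585)/(-4.356149 - (-7.340841)) = 2.814108; f(w_4) = 2.478292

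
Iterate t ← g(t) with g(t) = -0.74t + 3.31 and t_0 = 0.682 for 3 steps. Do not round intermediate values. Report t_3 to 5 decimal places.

t_1 = g(0.682000) = 2.805320
t_2 = g(2.805320) = 1.234063
t_3 = g(1.234063) = 2.396793

2.39679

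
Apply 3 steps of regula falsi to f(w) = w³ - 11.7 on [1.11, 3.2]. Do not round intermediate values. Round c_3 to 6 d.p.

f(1.110000) = -10.332369, f(3.200000) = 21.068000
step 1: c = 1.797720, f(c) = -5.890137 < 0 → new bracket [1.797720, 3.200000]
step 2: c = 2.104107, f(c) = -2.384562 < 0 → new bracket [2.104107, 3.200000]
step 3: c = 2.215533, f(c) = -0.824869 < 0 → new bracket [2.215533, 3.200000]

2.215533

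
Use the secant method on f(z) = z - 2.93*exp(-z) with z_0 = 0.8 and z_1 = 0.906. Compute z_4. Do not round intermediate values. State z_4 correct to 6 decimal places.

1.037850

Secant update: z_(k+1) = z_k − f(z_k)·(z_k − z_(k-1))/(f(z_k) − f(z_(k-1))).
f(z_0) = -0.516534, f(z_1) = -0.278123
z_2 = 0.906000 - (-0.278123)·(0.906000 - 0.800000)/(-0.278123 - (-0.516534)) = 1.029656; f(z_2) = -0.016733
z_3 = 1.029656 - (-0.016733)·(1.029656 - 0.906000)/(-0.016733 - (-0.278123)) = 1.037573; f(z_3) = -0.000567
z_4 = 1.037573 - (-0.000567)·(1.037573 - 1.029656)/(-0.000567 - (-0.016733)) = 1.037850; f(z_4) = -0.000001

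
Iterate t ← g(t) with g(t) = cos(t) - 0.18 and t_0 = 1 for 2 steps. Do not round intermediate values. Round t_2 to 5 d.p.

0.75579

t_1 = g(1.000000) = 0.360302
t_2 = g(0.360302) = 0.755790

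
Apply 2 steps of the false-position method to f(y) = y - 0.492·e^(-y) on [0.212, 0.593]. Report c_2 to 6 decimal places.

f(0.212000) = -0.186011, f(0.593000) = 0.321088
step 1: c = 0.351756, f(c) = 0.005658 > 0 → new bracket [0.212000, 0.351756]
step 2: c = 0.347631, f(c) = 0.000102 > 0 → new bracket [0.212000, 0.347631]

0.347631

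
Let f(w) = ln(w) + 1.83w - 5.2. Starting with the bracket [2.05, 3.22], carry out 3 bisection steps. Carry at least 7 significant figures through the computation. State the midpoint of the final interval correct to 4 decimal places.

2.4156

f(2.050000) = -0.730660, f(3.220000) = 1.861981 (opposite signs)
step 1: m = 2.635000, f(m) = 0.590933 > 0 → root in [2.050000, 2.635000]
step 2: m = 2.342500, f(m) = -0.062006 < 0 → root in [2.342500, 2.635000]
step 3: m = 2.488750, f(m) = 0.266193 > 0 → root in [2.342500, 2.488750]
Midpoint of [2.342500, 2.488750] = 2.415625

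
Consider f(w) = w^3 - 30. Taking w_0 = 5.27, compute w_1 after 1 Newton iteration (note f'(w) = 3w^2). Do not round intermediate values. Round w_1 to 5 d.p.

w_0 = 5.270000: f = 116.363183, f' = 83.318700 → w_1 = 5.270000 - (116.363183)/(83.318700) = 3.873397

3.87340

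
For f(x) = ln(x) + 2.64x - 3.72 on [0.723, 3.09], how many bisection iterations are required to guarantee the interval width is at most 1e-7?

Initial width b − a = 3.09 − 0.723 = 2.367000.
After n steps the width is (b−a)/2^n; need (b−a)/2^n ≤ 1e-7.
So n ≥ log₂(2.367000/1e-7) = log₂(23670000.0000) ≈ 24.4966.
Hence n = 25.

25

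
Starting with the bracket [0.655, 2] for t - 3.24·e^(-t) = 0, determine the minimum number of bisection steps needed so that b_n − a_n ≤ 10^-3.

Initial width b − a = 2 − 0.655 = 1.345000.
After n steps the width is (b−a)/2^n; need (b−a)/2^n ≤ 10^-3.
So n ≥ log₂(1.345000/10^-3) = log₂(1345.0000) ≈ 10.3934.
Hence n = 11.

11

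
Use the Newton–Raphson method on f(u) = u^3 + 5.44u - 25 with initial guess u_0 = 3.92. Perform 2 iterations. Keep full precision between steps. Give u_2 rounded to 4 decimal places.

2.3849

Newton update: u ← u − f(u)/f'(u).
f'(u) = 3u^2 + 5.44
u_0 = 3.920000: f = 56.561088, f' = 51.539200 → u_1 = 3.920000 - (56.561088)/(51.539200) = 2.822562
u_1 = 2.822562: f = 12.841676, f' = 29.340565 → u_2 = 2.822562 - (12.841676)/(29.340565) = 2.384885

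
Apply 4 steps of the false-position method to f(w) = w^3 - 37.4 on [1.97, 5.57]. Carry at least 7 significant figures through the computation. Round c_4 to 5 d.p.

f(1.970000) = -29.754627, f(5.570000) = 135.408693
step 1: c = 2.618550, f(c) = -19.445117 < 0 → new bracket [2.618550, 5.570000]
step 2: c = 2.989166, f(c) = -10.691466 < 0 → new bracket [2.989166, 5.570000]
step 3: c = 3.178029, f(c) = -5.302332 < 0 → new bracket [3.178029, 5.570000]
step 4: c = 3.268164, f(c) = -2.493079 < 0 → new bracket [3.268164, 5.570000]

3.26816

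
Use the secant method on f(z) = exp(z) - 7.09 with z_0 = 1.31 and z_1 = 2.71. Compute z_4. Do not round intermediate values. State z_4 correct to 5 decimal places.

1.96814

Secant update: z_(k+1) = z_k − f(z_k)·(z_k − z_(k-1))/(f(z_k) − f(z_(k-1))).
f(z_0) = -3.383826, f(z_1) = 7.939276
z_2 = 2.710000 - (7.939276)·(2.710000 - 1.310000)/(7.939276 - (-3.383826)) = 1.728380; f(z_2) = -1.458478
z_3 = 1.728380 - (-1.458478)·(1.728380 - 2.710000)/(-1.458478 - (7.939276)) = 1.880722; f(z_3) = -0.531764
z_4 = 1.880722 - (-0.531764)·(1.880722 - 1.728380)/(-0.531764 - (-1.458478)) = 1.968138; f(z_4) = 0.067337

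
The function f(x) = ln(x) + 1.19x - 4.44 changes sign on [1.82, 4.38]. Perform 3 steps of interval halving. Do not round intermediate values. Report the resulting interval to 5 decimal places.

f(1.820000) = -1.675363, f(4.380000) = 2.249249 (opposite signs)
step 1: m = 3.100000, f(m) = 0.380402 > 0 → root in [1.820000, 3.100000]
step 2: m = 2.460000, f(m) = -0.612439 < 0 → root in [2.460000, 3.100000]
step 3: m = 2.780000, f(m) = -0.109349 < 0 → root in [2.780000, 3.100000]

[2.78000, 3.10000]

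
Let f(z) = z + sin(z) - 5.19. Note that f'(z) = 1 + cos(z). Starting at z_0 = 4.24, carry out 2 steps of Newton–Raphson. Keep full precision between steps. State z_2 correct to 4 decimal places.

4.8639

z_0 = 4.240000: f = -1.840484, f' = 0.544985 → z_1 = 4.240000 - (-1.840484)/(0.544985) = 7.617127
z_1 = 7.617127: f = 3.399208, f' = 1.234646 → z_2 = 7.617127 - (3.399208)/(1.234646) = 4.863943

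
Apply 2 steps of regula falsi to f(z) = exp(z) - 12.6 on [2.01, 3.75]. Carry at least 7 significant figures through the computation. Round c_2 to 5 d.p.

2.39902

f(2.010000) = -5.136683, f(3.750000) = 29.921082
step 1: c = 2.264946, f(c) = -2.969398 < 0 → new bracket [2.264946, 3.750000]
step 2: c = 2.399018, f(c) = -1.587638 < 0 → new bracket [2.399018, 3.750000]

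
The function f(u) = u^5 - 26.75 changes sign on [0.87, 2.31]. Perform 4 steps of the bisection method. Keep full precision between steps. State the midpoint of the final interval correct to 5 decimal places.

f(0.870000) = -26.251579, f(2.310000) = 39.024855 (opposite signs)
step 1: m = 1.590000, f(m) = -16.587850 < 0 → root in [1.590000, 2.310000]
step 2: m = 1.950000, f(m) = 1.445062 > 0 → root in [1.590000, 1.950000]
step 3: m = 1.770000, f(m) = -9.377340 < 0 → root in [1.770000, 1.950000]
step 4: m = 1.860000, f(m) = -4.487972 < 0 → root in [1.860000, 1.950000]
Midpoint of [1.860000, 1.950000] = 1.905000

1.90500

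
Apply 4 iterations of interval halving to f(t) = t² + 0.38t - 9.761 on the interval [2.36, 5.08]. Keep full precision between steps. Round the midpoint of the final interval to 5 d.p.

f(2.360000) = -3.294600, f(5.080000) = 17.975800 (opposite signs)
step 1: m = 3.720000, f(m) = 5.491000 > 0 → root in [2.360000, 3.720000]
step 2: m = 3.040000, f(m) = 0.635800 > 0 → root in [2.360000, 3.040000]
step 3: m = 2.700000, f(m) = -1.445000 < 0 → root in [2.700000, 3.040000]
step 4: m = 2.870000, f(m) = -0.433500 < 0 → root in [2.870000, 3.040000]
Midpoint of [2.870000, 3.040000] = 2.955000

2.95500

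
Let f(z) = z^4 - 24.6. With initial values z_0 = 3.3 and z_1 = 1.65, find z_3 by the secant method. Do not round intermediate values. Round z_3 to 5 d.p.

2.41116

Secant update: z_(k+1) = z_k − f(z_k)·(z_k − z_(k-1))/(f(z_k) − f(z_(k-1))).
f(z_0) = 93.992100, f(z_1) = -17.187994
z_2 = 1.650000 - (-17.187994)·(1.650000 - 3.300000)/(-17.187994 - (93.992100)) = 1.905083; f(z_2) = -11.427873
z_3 = 1.905083 - (-11.427873)·(1.905083 - 1.650000)/(-11.427873 - (-17.187994)) = 2.411160; f(z_3) = 9.198994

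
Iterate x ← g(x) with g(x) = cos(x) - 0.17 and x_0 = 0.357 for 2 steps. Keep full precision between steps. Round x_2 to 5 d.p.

x_1 = g(0.357000) = 0.766949
x_2 = g(0.766949) = 0.550031

0.55003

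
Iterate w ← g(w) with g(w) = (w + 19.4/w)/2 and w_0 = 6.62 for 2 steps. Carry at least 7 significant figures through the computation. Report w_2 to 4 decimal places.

w_1 = g(6.620000) = 4.775257
w_2 = g(4.775257) = 4.418933

4.4189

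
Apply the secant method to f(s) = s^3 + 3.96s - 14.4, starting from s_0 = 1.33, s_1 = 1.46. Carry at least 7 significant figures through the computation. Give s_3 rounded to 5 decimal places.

f(s_0) = -6.780563, f(s_1) = -5.506264
s_2 = 1.460000 - (-5.506264)·(1.460000 - 1.330000)/(-5.506264 - (-6.780563)) = 2.021732; f(s_2) = 1.869684
s_3 = 2.021732 - (1.869684)·(2.021732 - 1.460000)/(1.869684 - (-5.506264)) = 1.879342; f(s_3) = -0.320110

1.87934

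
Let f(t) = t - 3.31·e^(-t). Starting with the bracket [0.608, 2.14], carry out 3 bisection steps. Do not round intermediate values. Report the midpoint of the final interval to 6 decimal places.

f(0.608000) = -1.194092, f(2.140000) = 1.750562 (opposite signs)
step 1: m = 1.374000, f(m) = 0.536264 > 0 → root in [0.608000, 1.374000]
step 2: m = 0.991000, f(m) = -0.237690 < 0 → root in [0.991000, 1.374000]
step 3: m = 1.182500, f(m) = 0.167947 > 0 → root in [0.991000, 1.182500]
Midpoint of [0.991000, 1.182500] = 1.086750

1.086750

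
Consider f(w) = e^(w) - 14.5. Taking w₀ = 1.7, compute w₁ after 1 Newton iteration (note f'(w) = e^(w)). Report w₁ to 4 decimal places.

3.3489

w_0 = 1.700000: f = -9.026053, f' = 5.473947 → w_1 = 1.700000 - (-9.026053)/(5.473947) = 3.348911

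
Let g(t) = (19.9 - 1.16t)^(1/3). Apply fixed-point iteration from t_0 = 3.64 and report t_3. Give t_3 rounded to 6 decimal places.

t_1 = g(3.640000) = 2.502802
t_2 = g(2.502802) = 2.571118
t_3 = g(2.571118) = 2.567116

2.567116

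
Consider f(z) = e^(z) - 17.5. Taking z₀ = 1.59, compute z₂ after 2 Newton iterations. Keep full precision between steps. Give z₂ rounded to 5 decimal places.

f'(z) = e^(z)
z_0 = 1.590000: f = -12.596251, f' = 4.903749 → z_1 = 1.590000 - (-12.596251)/(4.903749) = 4.158698
z_1 = 4.158698: f = 46.488169, f' = 63.988169 → z_2 = 4.158698 - (46.488169)/(63.988169) = 3.432186

3.43219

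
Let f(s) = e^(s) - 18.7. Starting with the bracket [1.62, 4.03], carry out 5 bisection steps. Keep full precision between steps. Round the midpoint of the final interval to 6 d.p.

2.937969

f(1.620000) = -13.646910, f(4.030000) = 37.560911 (opposite signs)
step 1: m = 2.825000, f(m) = -1.839055 < 0 → root in [2.825000, 4.030000]
step 2: m = 3.427500, f(m) = 12.099548 > 0 → root in [2.825000, 3.427500]
step 3: m = 3.126250, f(m) = 4.088363 > 0 → root in [2.825000, 3.126250]
step 4: m = 2.975625, f(m) = 0.901871 > 0 → root in [2.825000, 2.975625]
step 5: m = 2.900313, f(m) = -0.520174 < 0 → root in [2.900313, 2.975625]
Midpoint of [2.900313, 2.975625] = 2.937969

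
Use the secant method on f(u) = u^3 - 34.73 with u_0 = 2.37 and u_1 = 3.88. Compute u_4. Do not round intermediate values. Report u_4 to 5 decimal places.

f(u_0) = -21.417947, f(u_1) = 23.681072
u_2 = 3.880000 - (23.681072)·(3.880000 - 2.370000)/(23.681072 - (-21.417947)) = 3.087113; f(u_2) = -5.308985
u_3 = 3.087113 - (-5.308985)·(3.087113 - 3.880000)/(-5.308985 - (23.681072)) = 3.232316; f(u_3) = -0.959208
u_4 = 3.232316 - (-0.959208)·(3.232316 - 3.087113)/(-0.959208 - (-5.308985)) = 3.264335; f(u_4) = 0.054384

3.26434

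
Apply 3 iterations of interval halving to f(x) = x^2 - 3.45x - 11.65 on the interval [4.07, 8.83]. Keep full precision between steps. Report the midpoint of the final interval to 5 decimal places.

5.55750

f(4.070000) = -9.126600, f(8.830000) = 35.855400 (opposite signs)
step 1: m = 6.450000, f(m) = 7.700000 > 0 → root in [4.070000, 6.450000]
step 2: m = 5.260000, f(m) = -2.129400 < 0 → root in [5.260000, 6.450000]
step 3: m = 5.855000, f(m) = 2.431275 > 0 → root in [5.260000, 5.855000]
Midpoint of [5.260000, 5.855000] = 5.557500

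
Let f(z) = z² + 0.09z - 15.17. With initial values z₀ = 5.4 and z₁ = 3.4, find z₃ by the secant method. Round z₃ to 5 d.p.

3.85499

f(z_0) = 14.476000, f(z_1) = -3.304000
z_2 = 3.400000 - (-3.304000)·(3.400000 - 5.400000)/(-3.304000 - (14.476000)) = 3.771654; f(z_2) = -0.605181
z_3 = 3.771654 - (-0.605181)·(3.771654 - 3.400000)/(-0.605181 - (-3.304000)) = 3.854993; f(z_3) = 0.037919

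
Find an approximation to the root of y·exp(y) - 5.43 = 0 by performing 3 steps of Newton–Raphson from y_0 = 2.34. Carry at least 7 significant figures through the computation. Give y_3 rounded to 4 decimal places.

f'(y) = (y + 1)·exp(y)
y_0 = 2.340000: f = 18.862094, f' = 34.673330 → y_1 = 2.340000 - (18.862094)/(34.673330) = 1.796006
y_1 = 1.796006: f = 5.391889, f' = 16.847421 → y_2 = 1.796006 - (5.391889)/(16.847421) = 1.475963
y_2 = 1.475963: f = 1.027706, f' = 10.832954 → y_3 = 1.475963 - (1.027706)/(10.832954) = 1.381095

1.3811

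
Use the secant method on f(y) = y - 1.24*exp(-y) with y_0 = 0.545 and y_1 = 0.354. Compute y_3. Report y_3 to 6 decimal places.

0.648005

Secant update: y_(k+1) = y_k − f(y_k)·(y_k − y_(k-1))/(f(y_k) − f(y_(k-1))).
f(y_0) = -0.174004, f(y_1) = -0.516325
y_2 = 0.354000 - (-0.516325)·(0.354000 - 0.545000)/(-0.516325 - (-0.174004)) = 0.642086; f(y_2) = -0.010393
y_3 = 0.642086 - (-0.010393)·(0.642086 - 0.354000)/(-0.010393 - (-0.516325)) = 0.648005; f(y_3) = -0.000625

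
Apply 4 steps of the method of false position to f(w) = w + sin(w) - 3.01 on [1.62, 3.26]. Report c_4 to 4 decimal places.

False-position update: c = (a·f(b) − b·f(a))/(f(b) − f(a)); replace the endpoint whose sign matches f(c).
f(1.620000) = -0.391210, f(3.260000) = 0.131869
step 1: c = 2.846553, f(c) = 0.127331 > 0 → new bracket [1.620000, 2.846553]
step 2: c = 2.545366, f(c) = 0.096890 > 0 → new bracket [1.620000, 2.545366]
step 3: c = 2.361677, f(c) = 0.054896 > 0 → new bracket [1.620000, 2.361677]
step 4: c = 2.270408, f(c) = 0.025500 > 0 → new bracket [1.620000, 2.270408]

2.2704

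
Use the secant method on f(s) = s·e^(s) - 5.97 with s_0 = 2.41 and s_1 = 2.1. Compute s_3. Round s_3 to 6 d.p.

1.544539

f(s_0) = 20.862846, f(s_1) = 11.178957
s_2 = 2.100000 - (11.178957)·(2.100000 - 2.410000)/(11.178957 - (20.862846)) = 1.742140; f(s_2) = 3.976833
s_3 = 1.742140 - (3.976833)·(1.742140 - 2.100000)/(3.976833 - (11.178957)) = 1.544539; f(s_3) = 1.267413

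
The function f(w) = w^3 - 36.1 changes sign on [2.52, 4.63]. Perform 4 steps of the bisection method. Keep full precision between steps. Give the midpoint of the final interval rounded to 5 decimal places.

f(2.520000) = -20.096992, f(4.630000) = 63.152847 (opposite signs)
step 1: m = 3.575000, f(m) = 9.590734 > 0 → root in [2.520000, 3.575000]
step 2: m = 3.047500, f(m) = -7.797087 < 0 → root in [3.047500, 3.575000]
step 3: m = 3.311250, f(m) = 0.205792 > 0 → root in [3.047500, 3.311250]
step 4: m = 3.179375, f(m) = -3.961525 < 0 → root in [3.179375, 3.311250]
Midpoint of [3.179375, 3.311250] = 3.245313

3.24531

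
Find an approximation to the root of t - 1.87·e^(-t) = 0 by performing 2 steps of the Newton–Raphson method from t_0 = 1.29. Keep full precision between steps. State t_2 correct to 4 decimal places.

0.8215

f'(t) = 1 + 1.87·e^(-t)
t_0 = 1.290000: f = 0.775244, f' = 1.514756 → t_1 = 1.290000 - (0.775244)/(1.514756) = 0.778206
t_1 = 0.778206: f = -0.080553, f' = 1.858759 → t_2 = 0.778206 - (-0.080553)/(1.858759) = 0.821543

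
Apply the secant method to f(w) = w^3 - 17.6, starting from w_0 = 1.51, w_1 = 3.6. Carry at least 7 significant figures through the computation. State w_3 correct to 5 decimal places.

f(w_0) = -14.157049, f(w_1) = 29.056000
w_2 = 3.600000 - (29.056000)·(3.600000 - 1.510000)/(29.056000 - (-14.157049)) = 2.194706; f(w_2) = -7.028685
w_3 = 2.194706 - (-7.028685)·(2.194706 - 3.600000)/(-7.028685 - (29.056000)) = 2.468433; f(w_3) = -2.559432

2.46843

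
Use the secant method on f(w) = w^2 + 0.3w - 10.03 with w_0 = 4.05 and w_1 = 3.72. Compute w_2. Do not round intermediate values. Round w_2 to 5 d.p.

3.10979

f(w_0) = 7.587500, f(w_1) = 4.924400
w_2 = 3.720000 - (4.924400)·(3.720000 - 4.050000)/(4.924400 - (7.587500)) = 3.109789; f(w_2) = 0.573727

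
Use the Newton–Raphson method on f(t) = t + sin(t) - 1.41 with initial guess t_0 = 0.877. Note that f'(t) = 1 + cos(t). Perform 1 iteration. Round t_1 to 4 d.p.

Newton update: t ← t − f(t)/f'(t).
t_0 = 0.877000: f = 0.235824, f' = 1.639460 → t_1 = 0.877000 - (0.235824)/(1.639460) = 0.733158

0.7332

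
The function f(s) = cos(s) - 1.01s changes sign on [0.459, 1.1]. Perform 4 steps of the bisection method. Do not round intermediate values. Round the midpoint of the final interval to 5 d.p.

0.71941

f(0.459000) = 0.432906, f(1.100000) = -0.657404 (opposite signs)
step 1: m = 0.779500, f(m) = -0.076030 < 0 → root in [0.459000, 0.779500]
step 2: m = 0.619250, f(m) = 0.188872 > 0 → root in [0.619250, 0.779500]
step 3: m = 0.699375, f(m) = 0.058876 > 0 → root in [0.699375, 0.779500]
step 4: m = 0.739438, f(m) = -0.007984 < 0 → root in [0.699375, 0.739438]
Midpoint of [0.699375, 0.739438] = 0.719406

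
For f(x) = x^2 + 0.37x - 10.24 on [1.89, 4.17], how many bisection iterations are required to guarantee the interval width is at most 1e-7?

Initial width b − a = 4.17 − 1.89 = 2.280000.
After n steps the width is (b−a)/2^n; need (b−a)/2^n ≤ 1e-7.
So n ≥ log₂(2.280000/1e-7) = log₂(22800000.0000) ≈ 24.4425.
Hence n = 25.

25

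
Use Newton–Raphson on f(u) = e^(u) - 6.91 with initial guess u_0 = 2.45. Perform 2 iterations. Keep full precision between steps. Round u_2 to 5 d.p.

1.93915

f'(u) = e^(u)
u_0 = 2.450000: f = 4.678347, f' = 11.588347 → u_1 = 2.450000 - (4.678347)/(11.588347) = 2.046289
u_1 = 2.046289: f = 0.829125, f' = 7.739125 → u_2 = 2.046289 - (0.829125)/(7.739125) = 1.939154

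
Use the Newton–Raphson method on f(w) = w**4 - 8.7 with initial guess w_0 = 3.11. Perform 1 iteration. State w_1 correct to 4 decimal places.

f'(w) = 4w**3
w_0 = 3.110000: f = 84.849518, f' = 120.320924 → w_1 = 3.110000 - (84.849518)/(120.320924) = 2.404807

2.4048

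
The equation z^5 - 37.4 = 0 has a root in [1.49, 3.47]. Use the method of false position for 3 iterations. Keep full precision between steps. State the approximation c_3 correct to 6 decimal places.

1.792456

False-position update: c = (a·f(b) − b·f(a))/(f(b) − f(a)); replace the endpoint whose sign matches f(c).
f(1.490000) = -30.056022, f(3.470000) = 465.691957
step 1: c = 1.610043, f(c) = -26.581004 < 0 → new bracket [1.610043, 3.470000]
step 2: c = 1.710474, f(c) = -22.758615 < 0 → new bracket [1.710474, 3.470000]
step 3: c = 1.792456, f(c) = -18.896969 < 0 → new bracket [1.792456, 3.470000]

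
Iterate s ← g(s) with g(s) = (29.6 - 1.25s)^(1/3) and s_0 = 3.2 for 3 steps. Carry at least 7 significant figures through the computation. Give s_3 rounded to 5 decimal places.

2.95873

s_1 = g(3.200000) = 2.947225
s_2 = g(2.947225) = 2.959301
s_3 = g(2.959301) = 2.958726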